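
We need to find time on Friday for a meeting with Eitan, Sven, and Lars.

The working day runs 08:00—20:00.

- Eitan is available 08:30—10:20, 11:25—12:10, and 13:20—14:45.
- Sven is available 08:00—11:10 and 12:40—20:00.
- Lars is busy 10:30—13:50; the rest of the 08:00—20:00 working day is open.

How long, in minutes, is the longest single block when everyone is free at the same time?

110 minutes

Lars free within 08:00–20:00: 08:00–10:30, 13:50–20:00.
Eitan ∩ Sven: 08:30–10:20, 13:20–14:45.
Eitan ∩ Sven ∩ Lars: 08:30–10:20, 13:50–14:45.
Common window lengths: 110, 55 min; longest is 110.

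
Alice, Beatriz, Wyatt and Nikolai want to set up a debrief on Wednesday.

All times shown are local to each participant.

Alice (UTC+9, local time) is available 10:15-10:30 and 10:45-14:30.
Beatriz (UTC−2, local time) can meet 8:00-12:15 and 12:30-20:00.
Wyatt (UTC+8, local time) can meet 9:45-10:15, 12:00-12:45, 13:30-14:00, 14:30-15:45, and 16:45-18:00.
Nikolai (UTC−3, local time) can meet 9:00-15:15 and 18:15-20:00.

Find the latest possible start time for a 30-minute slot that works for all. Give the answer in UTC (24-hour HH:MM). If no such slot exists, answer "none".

none

Alice → UTC: 01:15–01:30, 01:45–05:30.
Beatriz → UTC: 10:00–14:15, 14:30–22:00.
Wyatt → UTC: 01:45–02:15, 04:00–04:45, 05:30–06:00, 06:30–07:45, 08:45–10:00.
Nikolai → UTC: 12:00–18:15, 21:15–23:00.
Alice ∩ Beatriz: (none).
Alice ∩ Beatriz ∩ Wyatt: (none).
Alice ∩ Beatriz ∩ Wyatt ∩ Nikolai: (none).
Windows ≥ 30 min: (none).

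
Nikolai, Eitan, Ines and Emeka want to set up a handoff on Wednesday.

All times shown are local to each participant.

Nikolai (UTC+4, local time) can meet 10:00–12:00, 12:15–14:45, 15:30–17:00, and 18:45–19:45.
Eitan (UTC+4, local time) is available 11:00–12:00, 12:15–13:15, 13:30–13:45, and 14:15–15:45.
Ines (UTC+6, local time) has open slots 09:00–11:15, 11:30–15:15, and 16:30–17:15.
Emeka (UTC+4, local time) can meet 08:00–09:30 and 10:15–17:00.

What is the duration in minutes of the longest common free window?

60 minutes

Nikolai → UTC: 06:00–08:00, 08:15–10:45, 11:30–13:00, 14:45–15:45.
Eitan → UTC: 07:00–08:00, 08:15–09:15, 09:30–09:45, 10:15–11:45.
Ines → UTC: 03:00–05:15, 05:30–09:15, 10:30–11:15.
Emeka → UTC: 04:00–05:30, 06:15–13:00.
Nikolai ∩ Eitan: 07:00–08:00, 08:15–09:15, 09:30–09:45, 10:15–10:45, 11:30–11:45.
Nikolai ∩ Eitan ∩ Ines: 07:00–08:00, 08:15–09:15, 10:30–10:45.
Nikolai ∩ Eitan ∩ Ines ∩ Emeka: 07:00–08:00, 08:15–09:15, 10:30–10:45.
Common window lengths: 60, 60, 15 min; longest is 60.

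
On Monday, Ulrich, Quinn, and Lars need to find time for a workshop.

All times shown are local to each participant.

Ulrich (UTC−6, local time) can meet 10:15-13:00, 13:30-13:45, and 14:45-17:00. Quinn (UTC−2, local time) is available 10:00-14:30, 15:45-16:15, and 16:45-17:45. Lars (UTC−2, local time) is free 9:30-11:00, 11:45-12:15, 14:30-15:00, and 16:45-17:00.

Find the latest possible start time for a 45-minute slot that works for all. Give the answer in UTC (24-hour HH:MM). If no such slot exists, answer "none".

none

Ulrich → UTC: 16:15–19:00, 19:30–19:45, 20:45–23:00.
Quinn → UTC: 12:00–16:30, 17:45–18:15, 18:45–19:45.
Lars → UTC: 11:30–13:00, 13:45–14:15, 16:30–17:00, 18:45–19:00.
Ulrich ∩ Quinn: 16:15–16:30, 17:45–18:15, 18:45–19:00, 19:30–19:45.
Ulrich ∩ Quinn ∩ Lars: 18:45–19:00.
Windows ≥ 45 min: (none).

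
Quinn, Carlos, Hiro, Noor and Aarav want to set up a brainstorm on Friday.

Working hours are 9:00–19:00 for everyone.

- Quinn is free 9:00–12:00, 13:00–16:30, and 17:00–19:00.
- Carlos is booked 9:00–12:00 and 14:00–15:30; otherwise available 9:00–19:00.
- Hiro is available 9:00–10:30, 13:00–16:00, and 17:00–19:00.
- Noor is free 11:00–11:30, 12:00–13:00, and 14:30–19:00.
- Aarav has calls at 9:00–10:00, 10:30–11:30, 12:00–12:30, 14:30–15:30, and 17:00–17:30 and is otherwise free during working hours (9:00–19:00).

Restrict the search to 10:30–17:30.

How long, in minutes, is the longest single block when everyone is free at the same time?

30 minutes

Carlos free within 09:00–19:00: 12:00–14:00, 15:30–19:00.
Aarav free within 09:00–19:00: 10:00–10:30, 11:30–12:00, 12:30–14:30, 15:30–17:00, 17:30–19:00.
Quinn ∩ Carlos: 13:00–14:00, 15:30–16:30, 17:00–19:00.
Quinn ∩ Carlos ∩ Hiro: 13:00–14:00, 15:30–16:00, 17:00–19:00.
Quinn ∩ Carlos ∩ Hiro ∩ Noor: 15:30–16:00, 17:00–19:00.
Quinn ∩ Carlos ∩ Hiro ∩ Noor ∩ Aarav: 15:30–16:00, 17:30–19:00.
Restricted to 10:30–17:30: 15:30–16:00.
Single common window of 30 minutes.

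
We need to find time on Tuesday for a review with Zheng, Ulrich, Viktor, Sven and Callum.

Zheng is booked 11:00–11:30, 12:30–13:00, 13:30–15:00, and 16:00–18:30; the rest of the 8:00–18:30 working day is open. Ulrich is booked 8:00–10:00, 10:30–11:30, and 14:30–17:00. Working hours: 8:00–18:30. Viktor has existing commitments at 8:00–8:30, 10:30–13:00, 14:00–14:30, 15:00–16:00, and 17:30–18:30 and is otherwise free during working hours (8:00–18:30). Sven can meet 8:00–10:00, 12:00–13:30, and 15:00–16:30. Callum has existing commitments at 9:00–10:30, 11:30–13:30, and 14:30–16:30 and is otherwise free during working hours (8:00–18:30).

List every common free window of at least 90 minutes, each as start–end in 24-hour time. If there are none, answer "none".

none

Zheng free within 08:00–18:30: 08:00–11:00, 11:30–12:30, 13:00–13:30, 15:00–16:00.
Ulrich free within 08:00–18:30: 10:00–10:30, 11:30–14:30, 17:00–18:30.
Viktor free within 08:00–18:30: 08:30–10:30, 13:00–14:00, 14:30–15:00, 16:00–17:30.
Callum free within 08:00–18:30: 08:00–09:00, 10:30–11:30, 13:30–14:30, 16:30–18:30.
Zheng ∩ Ulrich: 10:00–10:30, 11:30–12:30, 13:00–13:30.
Zheng ∩ Ulrich ∩ Viktor: 10:00–10:30, 13:00–13:30.
Zheng ∩ Ulrich ∩ Viktor ∩ Sven: 13:00–13:30.
Zheng ∩ Ulrich ∩ Viktor ∩ Sven ∩ Callum: (none).
Windows ≥ 90 min: (none).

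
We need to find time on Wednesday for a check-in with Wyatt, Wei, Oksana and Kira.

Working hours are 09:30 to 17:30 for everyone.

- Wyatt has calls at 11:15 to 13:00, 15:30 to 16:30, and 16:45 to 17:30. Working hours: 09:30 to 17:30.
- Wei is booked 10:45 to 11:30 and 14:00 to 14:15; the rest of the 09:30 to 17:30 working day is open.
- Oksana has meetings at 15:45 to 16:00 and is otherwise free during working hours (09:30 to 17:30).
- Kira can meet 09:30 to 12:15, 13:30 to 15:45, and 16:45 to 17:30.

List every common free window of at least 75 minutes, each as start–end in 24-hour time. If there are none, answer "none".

Wyatt free within 09:30–17:30: 09:30–11:15, 13:00–15:30, 16:30–16:45.
Wei free within 09:30–17:30: 09:30–10:45, 11:30–14:00, 14:15–17:30.
Oksana free within 09:30–17:30: 09:30–15:45, 16:00–17:30.
Wyatt ∩ Wei: 09:30–10:45, 13:00–14:00, 14:15–15:30, 16:30–16:45.
Wyatt ∩ Wei ∩ Oksana: 09:30–10:45, 13:00–14:00, 14:15–15:30, 16:30–16:45.
Wyatt ∩ Wei ∩ Oksana ∩ Kira: 09:30–10:45, 13:30–14:00, 14:15–15:30.
Windows ≥ 75 min: 09:30–10:45, 14:15–15:30.

09:30–10:45, 14:15–15:30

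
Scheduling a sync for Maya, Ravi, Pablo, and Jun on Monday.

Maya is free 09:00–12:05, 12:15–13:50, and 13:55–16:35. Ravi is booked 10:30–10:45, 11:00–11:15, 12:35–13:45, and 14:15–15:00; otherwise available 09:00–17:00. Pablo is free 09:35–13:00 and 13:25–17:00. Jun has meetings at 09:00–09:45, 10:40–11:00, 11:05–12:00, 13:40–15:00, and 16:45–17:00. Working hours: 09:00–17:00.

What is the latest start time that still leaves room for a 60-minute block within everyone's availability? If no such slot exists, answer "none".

15:35

Ravi free within 09:00–17:00: 09:00–10:30, 10:45–11:00, 11:15–12:35, 13:45–14:15, 15:00–17:00.
Jun free within 09:00–17:00: 09:45–10:40, 11:00–11:05, 12:00–13:40, 15:00–16:45.
Maya ∩ Ravi: 09:00–10:30, 10:45–11:00, 11:15–12:05, 12:15–12:35, 13:45–13:50, 13:55–14:15, 15:00–16:35.
Maya ∩ Ravi ∩ Pablo: 09:35–10:30, 10:45–11:00, 11:15–12:05, 12:15–12:35, 13:45–13:50, 13:55–14:15, 15:00–16:35.
Maya ∩ Ravi ∩ Pablo ∩ Jun: 09:45–10:30, 12:00–12:05, 12:15–12:35, 15:00–16:35.
Windows ≥ 60 min: 15:00–16:35.
Latest start in the last window 15:00–16:35 is 16:35 − 60 min = 15:35.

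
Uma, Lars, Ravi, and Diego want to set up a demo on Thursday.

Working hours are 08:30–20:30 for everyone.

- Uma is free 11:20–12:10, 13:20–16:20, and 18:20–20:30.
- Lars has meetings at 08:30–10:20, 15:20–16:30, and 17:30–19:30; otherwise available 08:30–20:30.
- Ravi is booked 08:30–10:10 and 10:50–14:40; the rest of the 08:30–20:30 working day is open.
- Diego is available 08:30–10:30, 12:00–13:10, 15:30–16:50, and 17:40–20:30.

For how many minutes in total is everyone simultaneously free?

Lars free within 08:30–20:30: 10:20–15:20, 16:30–17:30, 19:30–20:30.
Ravi free within 08:30–20:30: 10:10–10:50, 14:40–20:30.
Uma ∩ Lars: 11:20–12:10, 13:20–15:20, 19:30–20:30.
Uma ∩ Lars ∩ Ravi: 14:40–15:20, 19:30–20:30.
Uma ∩ Lars ∩ Ravi ∩ Diego: 19:30–20:30.
Total common minutes: 60.

60 minutes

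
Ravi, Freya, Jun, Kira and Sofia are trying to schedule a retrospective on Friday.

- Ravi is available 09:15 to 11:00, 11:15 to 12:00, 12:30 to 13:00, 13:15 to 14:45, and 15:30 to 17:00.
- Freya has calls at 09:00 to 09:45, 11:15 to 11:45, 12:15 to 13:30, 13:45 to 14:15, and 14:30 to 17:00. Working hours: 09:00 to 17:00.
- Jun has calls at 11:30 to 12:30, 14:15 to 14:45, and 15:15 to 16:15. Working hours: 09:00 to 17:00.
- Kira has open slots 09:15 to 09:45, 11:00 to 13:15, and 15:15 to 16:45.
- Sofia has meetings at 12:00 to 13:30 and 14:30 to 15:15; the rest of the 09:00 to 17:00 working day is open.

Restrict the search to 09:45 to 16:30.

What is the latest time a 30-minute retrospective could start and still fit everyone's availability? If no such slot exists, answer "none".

none

Freya free within 09:00–17:00: 09:45–11:15, 11:45–12:15, 13:30–13:45, 14:15–14:30.
Jun free within 09:00–17:00: 09:00–11:30, 12:30–14:15, 14:45–15:15, 16:15–17:00.
Sofia free within 09:00–17:00: 09:00–12:00, 13:30–14:30, 15:15–17:00.
Ravi ∩ Freya: 09:45–11:00, 11:45–12:00, 13:30–13:45, 14:15–14:30.
Ravi ∩ Freya ∩ Jun: 09:45–11:00, 13:30–13:45.
Ravi ∩ Freya ∩ Jun ∩ Kira: (none).
Ravi ∩ Freya ∩ Jun ∩ Kira ∩ Sofia: (none).
Restricted to 09:45–16:30: (none).
Windows ≥ 30 min: (none).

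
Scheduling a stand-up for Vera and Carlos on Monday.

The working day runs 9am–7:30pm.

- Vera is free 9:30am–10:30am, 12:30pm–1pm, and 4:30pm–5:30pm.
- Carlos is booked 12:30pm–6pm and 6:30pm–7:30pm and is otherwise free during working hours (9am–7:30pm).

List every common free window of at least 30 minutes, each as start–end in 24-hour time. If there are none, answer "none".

09:30–10:30

Carlos free within 09:00–19:30: 09:00–12:30, 18:00–18:30.
Vera ∩ Carlos: 09:30–10:30.
Windows ≥ 30 min: 09:30–10:30.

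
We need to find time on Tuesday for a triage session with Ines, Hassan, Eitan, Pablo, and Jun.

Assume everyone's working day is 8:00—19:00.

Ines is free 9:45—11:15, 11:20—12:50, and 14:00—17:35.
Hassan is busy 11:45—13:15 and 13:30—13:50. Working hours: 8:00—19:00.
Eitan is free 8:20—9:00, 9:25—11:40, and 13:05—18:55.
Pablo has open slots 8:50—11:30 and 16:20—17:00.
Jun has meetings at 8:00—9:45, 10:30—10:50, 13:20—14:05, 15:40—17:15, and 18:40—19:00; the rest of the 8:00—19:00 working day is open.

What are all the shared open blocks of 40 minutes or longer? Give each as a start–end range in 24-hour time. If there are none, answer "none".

09:45–10:30

Hassan free within 08:00–19:00: 08:00–11:45, 13:15–13:30, 13:50–19:00.
Jun free within 08:00–19:00: 09:45–10:30, 10:50–13:20, 14:05–15:40, 17:15–18:40.
Ines ∩ Hassan: 09:45–11:15, 11:20–11:45, 14:00–17:35.
Ines ∩ Hassan ∩ Eitan: 09:45–11:15, 11:20–11:40, 14:00–17:35.
Ines ∩ Hassan ∩ Eitan ∩ Pablo: 09:45–11:15, 11:20–11:30, 16:20–17:00.
Ines ∩ Hassan ∩ Eitan ∩ Pablo ∩ Jun: 09:45–10:30, 10:50–11:15, 11:20–11:30.
Windows ≥ 40 min: 09:45–10:30.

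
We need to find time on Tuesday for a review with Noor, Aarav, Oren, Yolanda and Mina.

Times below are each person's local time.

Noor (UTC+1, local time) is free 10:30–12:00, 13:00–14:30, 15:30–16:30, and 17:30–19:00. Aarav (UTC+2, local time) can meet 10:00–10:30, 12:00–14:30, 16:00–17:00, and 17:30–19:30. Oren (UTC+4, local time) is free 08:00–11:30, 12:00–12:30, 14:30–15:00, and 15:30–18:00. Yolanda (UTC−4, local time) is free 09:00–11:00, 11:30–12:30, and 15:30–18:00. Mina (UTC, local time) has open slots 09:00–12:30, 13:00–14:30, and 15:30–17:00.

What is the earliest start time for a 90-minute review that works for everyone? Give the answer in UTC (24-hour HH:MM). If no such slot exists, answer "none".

none

Noor → UTC: 09:30–11:00, 12:00–13:30, 14:30–15:30, 16:30–18:00.
Aarav → UTC: 08:00–08:30, 10:00–12:30, 14:00–15:00, 15:30–17:30.
Oren → UTC: 04:00–07:30, 08:00–08:30, 10:30–11:00, 11:30–14:00.
Yolanda → UTC: 13:00–15:00, 15:30–16:30, 19:30–22:00.
Mina → UTC: 09:00–12:30, 13:00–14:30, 15:30–17:00.
Noor ∩ Aarav: 10:00–11:00, 12:00–12:30, 14:30–15:00, 16:30–17:30.
Noor ∩ Aarav ∩ Oren: 10:30–11:00, 12:00–12:30.
Noor ∩ Aarav ∩ Oren ∩ Yolanda: (none).
Noor ∩ Aarav ∩ Oren ∩ Yolanda ∩ Mina: (none).
Windows ≥ 90 min: (none).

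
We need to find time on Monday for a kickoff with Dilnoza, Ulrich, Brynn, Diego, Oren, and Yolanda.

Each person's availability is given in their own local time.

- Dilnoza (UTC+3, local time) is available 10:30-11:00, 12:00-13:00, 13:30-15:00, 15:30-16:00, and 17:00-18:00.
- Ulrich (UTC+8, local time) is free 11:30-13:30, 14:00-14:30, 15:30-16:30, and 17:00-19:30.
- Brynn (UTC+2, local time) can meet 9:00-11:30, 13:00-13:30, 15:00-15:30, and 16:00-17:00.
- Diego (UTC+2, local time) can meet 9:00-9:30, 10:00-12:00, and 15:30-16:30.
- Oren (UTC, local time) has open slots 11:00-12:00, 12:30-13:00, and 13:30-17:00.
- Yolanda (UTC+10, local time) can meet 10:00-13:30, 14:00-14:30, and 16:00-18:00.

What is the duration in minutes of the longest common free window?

0 minutes

Dilnoza → UTC: 07:30–08:00, 09:00–10:00, 10:30–12:00, 12:30–13:00, 14:00–15:00.
Ulrich → UTC: 03:30–05:30, 06:00–06:30, 07:30–08:30, 09:00–11:30.
Brynn → UTC: 07:00–09:30, 11:00–11:30, 13:00–13:30, 14:00–15:00.
Diego → UTC: 07:00–07:30, 08:00–10:00, 13:30–14:30.
Oren → UTC: 11:00–12:00, 12:30–13:00, 13:30–17:00.
Yolanda → UTC: 00:00–03:30, 04:00–04:30, 06:00–08:00.
Dilnoza ∩ Ulrich: 07:30–08:00, 09:00–10:00, 10:30–11:30.
Dilnoza ∩ Ulrich ∩ Brynn: 07:30–08:00, 09:00–09:30, 11:00–11:30.
Dilnoza ∩ Ulrich ∩ Brynn ∩ Diego: 09:00–09:30.
Dilnoza ∩ Ulrich ∩ Brynn ∩ Diego ∩ Oren: (none).
Dilnoza ∩ Ulrich ∩ Brynn ∩ Diego ∩ Oren ∩ Yolanda: (none).
No common window.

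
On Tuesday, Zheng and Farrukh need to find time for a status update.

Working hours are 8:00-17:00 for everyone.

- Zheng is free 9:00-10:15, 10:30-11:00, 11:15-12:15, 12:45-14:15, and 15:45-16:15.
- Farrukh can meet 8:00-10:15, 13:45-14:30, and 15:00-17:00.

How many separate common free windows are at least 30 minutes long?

3

Zheng ∩ Farrukh: 09:00–10:15, 13:45–14:15, 15:45–16:15.
Windows ≥ 30 min: 09:00–10:15, 13:45–14:15, 15:45–16:15.
That's 3 windows.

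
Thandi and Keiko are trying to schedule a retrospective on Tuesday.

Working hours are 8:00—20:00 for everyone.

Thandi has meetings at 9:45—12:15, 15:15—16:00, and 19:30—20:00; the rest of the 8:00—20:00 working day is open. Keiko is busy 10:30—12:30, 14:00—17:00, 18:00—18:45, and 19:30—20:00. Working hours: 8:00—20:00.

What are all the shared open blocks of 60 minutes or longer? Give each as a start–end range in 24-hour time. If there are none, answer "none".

Thandi free within 08:00–20:00: 08:00–09:45, 12:15–15:15, 16:00–19:30.
Keiko free within 08:00–20:00: 08:00–10:30, 12:30–14:00, 17:00–18:00, 18:45–19:30.
Thandi ∩ Keiko: 08:00–09:45, 12:30–14:00, 17:00–18:00, 18:45–19:30.
Windows ≥ 60 min: 08:00–09:45, 12:30–14:00, 17:00–18:00.

08:00–09:45, 12:30–14:00, 17:00–18:00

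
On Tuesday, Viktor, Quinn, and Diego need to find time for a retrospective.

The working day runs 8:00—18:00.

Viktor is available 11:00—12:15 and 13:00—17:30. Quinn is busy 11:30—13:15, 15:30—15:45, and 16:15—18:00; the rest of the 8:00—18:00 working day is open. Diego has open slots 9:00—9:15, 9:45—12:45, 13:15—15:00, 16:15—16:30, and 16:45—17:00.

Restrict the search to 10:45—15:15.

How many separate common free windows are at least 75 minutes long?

1

Quinn free within 08:00–18:00: 08:00–11:30, 13:15–15:30, 15:45–16:15.
Viktor ∩ Quinn: 11:00–11:30, 13:15–15:30, 15:45–16:15.
Viktor ∩ Quinn ∩ Diego: 11:00–11:30, 13:15–15:00.
Restricted to 10:45–15:15: 11:00–11:30, 13:15–15:00.
Windows ≥ 75 min: 13:15–15:00.
That's 1 window.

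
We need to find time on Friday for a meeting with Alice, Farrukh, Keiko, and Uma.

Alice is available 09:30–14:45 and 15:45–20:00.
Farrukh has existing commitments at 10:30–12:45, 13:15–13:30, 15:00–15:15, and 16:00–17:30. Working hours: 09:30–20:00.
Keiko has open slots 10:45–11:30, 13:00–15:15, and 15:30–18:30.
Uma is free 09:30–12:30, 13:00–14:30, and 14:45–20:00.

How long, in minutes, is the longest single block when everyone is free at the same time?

60 minutes

Farrukh free within 09:30–20:00: 09:30–10:30, 12:45–13:15, 13:30–15:00, 15:15–16:00, 17:30–20:00.
Alice ∩ Farrukh: 09:30–10:30, 12:45–13:15, 13:30–14:45, 15:45–16:00, 17:30–20:00.
Alice ∩ Farrukh ∩ Keiko: 13:00–13:15, 13:30–14:45, 15:45–16:00, 17:30–18:30.
Alice ∩ Farrukh ∩ Keiko ∩ Uma: 13:00–13:15, 13:30–14:30, 15:45–16:00, 17:30–18:30.
Common window lengths: 15, 60, 15, 60 min; longest is 60.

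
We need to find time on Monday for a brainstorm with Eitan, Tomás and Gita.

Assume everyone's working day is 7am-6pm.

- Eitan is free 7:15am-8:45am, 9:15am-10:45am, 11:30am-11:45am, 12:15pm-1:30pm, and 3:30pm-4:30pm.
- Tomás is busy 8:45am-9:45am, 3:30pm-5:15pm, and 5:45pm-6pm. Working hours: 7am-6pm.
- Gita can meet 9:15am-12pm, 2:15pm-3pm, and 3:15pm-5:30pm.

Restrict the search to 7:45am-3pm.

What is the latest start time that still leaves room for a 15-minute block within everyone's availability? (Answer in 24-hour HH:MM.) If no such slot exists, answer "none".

Tomás free within 07:00–18:00: 07:00–08:45, 09:45–15:30, 17:15–17:45.
Eitan ∩ Tomás: 07:15–08:45, 09:45–10:45, 11:30–11:45, 12:15–13:30.
Eitan ∩ Tomás ∩ Gita: 09:45–10:45, 11:30–11:45.
Restricted to 07:45–15:00: 09:45–10:45, 11:30–11:45.
Windows ≥ 15 min: 09:45–10:45, 11:30–11:45.
Latest start in the last window 11:30–11:45 is 11:45 − 15 min = 11:30.

11:30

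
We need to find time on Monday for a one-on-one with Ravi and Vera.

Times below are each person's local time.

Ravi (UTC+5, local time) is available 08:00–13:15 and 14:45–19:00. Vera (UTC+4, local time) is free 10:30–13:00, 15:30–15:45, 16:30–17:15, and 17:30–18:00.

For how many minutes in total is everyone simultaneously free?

Ravi → UTC: 03:00–08:15, 09:45–14:00.
Vera → UTC: 06:30–09:00, 11:30–11:45, 12:30–13:15, 13:30–14:00.
Ravi ∩ Vera: 06:30–08:15, 11:30–11:45, 12:30–13:15, 13:30–14:00.
Total common minutes: 105 + 15 + 45 + 30 = 195.

195 minutes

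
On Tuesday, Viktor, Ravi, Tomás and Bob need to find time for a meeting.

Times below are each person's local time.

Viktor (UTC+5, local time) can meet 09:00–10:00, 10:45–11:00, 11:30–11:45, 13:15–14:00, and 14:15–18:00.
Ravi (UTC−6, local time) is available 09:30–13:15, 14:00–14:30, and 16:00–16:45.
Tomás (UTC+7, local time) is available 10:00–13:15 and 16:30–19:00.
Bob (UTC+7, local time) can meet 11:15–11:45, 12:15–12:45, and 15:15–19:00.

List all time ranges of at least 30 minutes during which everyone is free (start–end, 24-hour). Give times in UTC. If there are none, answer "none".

Viktor → UTC: 04:00–05:00, 05:45–06:00, 06:30–06:45, 08:15–09:00, 09:15–13:00.
Ravi → UTC: 15:30–19:15, 20:00–20:30, 22:00–22:45.
Tomás → UTC: 03:00–06:15, 09:30–12:00.
Bob → UTC: 04:15–04:45, 05:15–05:45, 08:15–12:00.
Viktor ∩ Ravi: (none).
Viktor ∩ Ravi ∩ Tomás: (none).
Viktor ∩ Ravi ∩ Tomás ∩ Bob: (none).
Windows ≥ 30 min: (none).

none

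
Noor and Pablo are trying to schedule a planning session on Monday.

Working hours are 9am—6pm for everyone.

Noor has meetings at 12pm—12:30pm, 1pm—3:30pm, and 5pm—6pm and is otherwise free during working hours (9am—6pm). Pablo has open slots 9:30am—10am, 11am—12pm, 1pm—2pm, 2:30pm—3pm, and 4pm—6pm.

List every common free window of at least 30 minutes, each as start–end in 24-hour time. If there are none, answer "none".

09:30–10:00, 11:00–12:00, 16:00–17:00

Noor free within 09:00–18:00: 09:00–12:00, 12:30–13:00, 15:30–17:00.
Noor ∩ Pablo: 09:30–10:00, 11:00–12:00, 16:00–17:00.
Windows ≥ 30 min: 09:30–10:00, 11:00–12:00, 16:00–17:00.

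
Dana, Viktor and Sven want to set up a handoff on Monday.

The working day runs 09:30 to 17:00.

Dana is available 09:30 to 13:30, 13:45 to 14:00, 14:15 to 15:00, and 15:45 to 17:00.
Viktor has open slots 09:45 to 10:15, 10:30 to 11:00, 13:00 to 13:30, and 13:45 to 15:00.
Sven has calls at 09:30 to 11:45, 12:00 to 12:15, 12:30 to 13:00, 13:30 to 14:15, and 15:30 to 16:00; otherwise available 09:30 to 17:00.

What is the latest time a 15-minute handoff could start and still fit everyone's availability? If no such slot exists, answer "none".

14:45

Sven free within 09:30–17:00: 11:45–12:00, 12:15–12:30, 13:00–13:30, 14:15–15:30, 16:00–17:00.
Dana ∩ Viktor: 09:45–10:15, 10:30–11:00, 13:00–13:30, 13:45–14:00, 14:15–15:00.
Dana ∩ Viktor ∩ Sven: 13:00–13:30, 14:15–15:00.
Windows ≥ 15 min: 13:00–13:30, 14:15–15:00.
Latest start in the last window 14:15–15:00 is 15:00 − 15 min = 14:45.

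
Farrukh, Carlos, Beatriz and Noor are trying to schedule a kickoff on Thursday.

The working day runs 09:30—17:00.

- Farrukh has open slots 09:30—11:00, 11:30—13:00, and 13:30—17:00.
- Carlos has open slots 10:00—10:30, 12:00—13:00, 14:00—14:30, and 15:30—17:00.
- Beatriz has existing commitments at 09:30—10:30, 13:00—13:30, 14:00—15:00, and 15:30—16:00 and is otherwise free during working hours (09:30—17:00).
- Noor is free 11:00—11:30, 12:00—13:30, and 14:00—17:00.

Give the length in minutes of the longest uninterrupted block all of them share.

60 minutes

Beatriz free within 09:30–17:00: 10:30–13:00, 13:30–14:00, 15:00–15:30, 16:00–17:00.
Farrukh ∩ Carlos: 10:00–10:30, 12:00–13:00, 14:00–14:30, 15:30–17:00.
Farrukh ∩ Carlos ∩ Beatriz: 12:00–13:00, 16:00–17:00.
Farrukh ∩ Carlos ∩ Beatriz ∩ Noor: 12:00–13:00, 16:00–17:00.
Common window lengths: 60, 60 min; longest is 60.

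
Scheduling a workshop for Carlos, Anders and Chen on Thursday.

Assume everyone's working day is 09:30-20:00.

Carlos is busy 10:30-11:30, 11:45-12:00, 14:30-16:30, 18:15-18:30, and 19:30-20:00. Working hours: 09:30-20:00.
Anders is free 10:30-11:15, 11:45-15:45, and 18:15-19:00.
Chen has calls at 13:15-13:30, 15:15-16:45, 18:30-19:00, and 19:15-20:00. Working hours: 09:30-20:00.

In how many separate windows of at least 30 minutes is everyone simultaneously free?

2

Carlos free within 09:30–20:00: 09:30–10:30, 11:30–11:45, 12:00–14:30, 16:30–18:15, 18:30–19:30.
Chen free within 09:30–20:00: 09:30–13:15, 13:30–15:15, 16:45–18:30, 19:00–19:15.
Carlos ∩ Anders: 12:00–14:30, 18:30–19:00.
Carlos ∩ Anders ∩ Chen: 12:00–13:15, 13:30–14:30.
Windows ≥ 30 min: 12:00–13:15, 13:30–14:30.
That's 2 windows.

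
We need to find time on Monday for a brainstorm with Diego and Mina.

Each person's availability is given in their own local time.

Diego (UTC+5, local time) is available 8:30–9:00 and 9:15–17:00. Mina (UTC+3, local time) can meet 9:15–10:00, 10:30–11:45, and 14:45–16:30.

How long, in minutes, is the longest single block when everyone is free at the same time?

75 minutes

Diego → UTC: 03:30–04:00, 04:15–12:00.
Mina → UTC: 06:15–07:00, 07:30–08:45, 11:45–13:30.
Diego ∩ Mina: 06:15–07:00, 07:30–08:45, 11:45–12:00.
Common window lengths: 45, 75, 15 min; longest is 75.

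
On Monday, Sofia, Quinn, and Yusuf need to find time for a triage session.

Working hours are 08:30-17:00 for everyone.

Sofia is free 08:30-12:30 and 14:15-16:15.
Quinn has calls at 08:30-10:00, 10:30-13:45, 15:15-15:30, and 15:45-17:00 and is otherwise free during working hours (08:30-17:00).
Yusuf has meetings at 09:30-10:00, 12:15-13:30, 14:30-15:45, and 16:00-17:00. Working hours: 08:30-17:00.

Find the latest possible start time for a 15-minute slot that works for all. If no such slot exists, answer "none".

Quinn free within 08:30–17:00: 10:00–10:30, 13:45–15:15, 15:30–15:45.
Yusuf free within 08:30–17:00: 08:30–09:30, 10:00–12:15, 13:30–14:30, 15:45–16:00.
Sofia ∩ Quinn: 10:00–10:30, 14:15–15:15, 15:30–15:45.
Sofia ∩ Quinn ∩ Yusuf: 10:00–10:30, 14:15–14:30.
Windows ≥ 15 min: 10:00–10:30, 14:15–14:30.
Latest start in the last window 14:15–14:30 is 14:30 − 15 min = 14:15.

14:15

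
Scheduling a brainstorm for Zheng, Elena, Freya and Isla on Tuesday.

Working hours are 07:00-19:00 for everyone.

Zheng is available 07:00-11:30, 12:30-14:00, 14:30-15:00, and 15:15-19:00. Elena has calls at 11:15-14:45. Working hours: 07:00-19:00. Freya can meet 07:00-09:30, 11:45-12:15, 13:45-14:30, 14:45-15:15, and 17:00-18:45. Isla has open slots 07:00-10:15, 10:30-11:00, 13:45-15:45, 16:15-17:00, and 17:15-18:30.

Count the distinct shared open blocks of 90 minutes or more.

1

Elena free within 07:00–19:00: 07:00–11:15, 14:45–19:00.
Zheng ∩ Elena: 07:00–11:15, 14:45–15:00, 15:15–19:00.
Zheng ∩ Elena ∩ Freya: 07:00–09:30, 14:45–15:00, 17:00–18:45.
Zheng ∩ Elena ∩ Freya ∩ Isla: 07:00–09:30, 14:45–15:00, 17:15–18:30.
Windows ≥ 90 min: 07:00–09:30.
That's 1 window.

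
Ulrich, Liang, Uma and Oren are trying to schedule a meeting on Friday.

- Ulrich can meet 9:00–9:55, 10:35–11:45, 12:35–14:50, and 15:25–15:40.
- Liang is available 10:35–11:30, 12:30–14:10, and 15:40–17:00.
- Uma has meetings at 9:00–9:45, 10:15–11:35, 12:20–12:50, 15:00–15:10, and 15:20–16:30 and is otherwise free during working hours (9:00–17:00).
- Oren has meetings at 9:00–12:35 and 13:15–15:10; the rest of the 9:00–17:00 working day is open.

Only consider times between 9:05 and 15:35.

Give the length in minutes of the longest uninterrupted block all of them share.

Uma free within 09:00–17:00: 09:45–10:15, 11:35–12:20, 12:50–15:00, 15:10–15:20, 16:30–17:00.
Oren free within 09:00–17:00: 12:35–13:15, 15:10–17:00.
Ulrich ∩ Liang: 10:35–11:30, 12:35–14:10.
Ulrich ∩ Liang ∩ Uma: 12:50–14:10.
Ulrich ∩ Liang ∩ Uma ∩ Oren: 12:50–13:15.
Restricted to 09:05–15:35: 12:50–13:15.
Single common window of 25 minutes.

25 minutes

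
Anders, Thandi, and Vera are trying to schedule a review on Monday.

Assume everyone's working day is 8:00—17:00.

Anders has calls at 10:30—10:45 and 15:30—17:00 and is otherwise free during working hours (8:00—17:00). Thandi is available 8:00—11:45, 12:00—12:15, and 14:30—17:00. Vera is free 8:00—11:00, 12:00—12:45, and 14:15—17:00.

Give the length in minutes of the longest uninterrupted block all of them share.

150 minutes

Anders free within 08:00–17:00: 08:00–10:30, 10:45–15:30.
Anders ∩ Thandi: 08:00–10:30, 10:45–11:45, 12:00–12:15, 14:30–15:30.
Anders ∩ Thandi ∩ Vera: 08:00–10:30, 10:45–11:00, 12:00–12:15, 14:30–15:30.
Common window lengths: 150, 15, 15, 60 min; longest is 150.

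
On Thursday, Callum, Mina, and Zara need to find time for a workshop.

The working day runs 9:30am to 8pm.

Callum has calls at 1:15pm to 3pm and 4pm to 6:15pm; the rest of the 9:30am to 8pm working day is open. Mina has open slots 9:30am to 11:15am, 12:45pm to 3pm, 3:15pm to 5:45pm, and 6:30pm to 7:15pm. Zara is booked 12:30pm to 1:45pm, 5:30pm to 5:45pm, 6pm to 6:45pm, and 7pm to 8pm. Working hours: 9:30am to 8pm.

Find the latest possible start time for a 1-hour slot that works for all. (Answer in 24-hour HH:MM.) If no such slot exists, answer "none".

10:15

Callum free within 09:30–20:00: 09:30–13:15, 15:00–16:00, 18:15–20:00.
Zara free within 09:30–20:00: 09:30–12:30, 13:45–17:30, 17:45–18:00, 18:45–19:00.
Callum ∩ Mina: 09:30–11:15, 12:45–13:15, 15:15–16:00, 18:30–19:15.
Callum ∩ Mina ∩ Zara: 09:30–11:15, 15:15–16:00, 18:45–19:00.
Windows ≥ 60 min: 09:30–11:15.
Latest start in the last window 09:30–11:15 is 11:15 − 60 min = 10:15.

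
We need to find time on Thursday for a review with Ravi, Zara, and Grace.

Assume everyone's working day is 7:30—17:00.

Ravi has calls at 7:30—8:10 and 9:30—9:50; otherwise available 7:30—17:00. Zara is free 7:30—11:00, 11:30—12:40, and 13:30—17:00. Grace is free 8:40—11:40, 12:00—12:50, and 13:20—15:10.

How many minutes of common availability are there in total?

Ravi free within 07:30–17:00: 08:10–09:30, 09:50–17:00.
Ravi ∩ Zara: 08:10–09:30, 09:50–11:00, 11:30–12:40, 13:30–17:00.
Ravi ∩ Zara ∩ Grace: 08:40–09:30, 09:50–11:00, 11:30–11:40, 12:00–12:40, 13:30–15:10.
Total common minutes: 50 + 70 + 10 + 40 + 100 = 270.

270 minutes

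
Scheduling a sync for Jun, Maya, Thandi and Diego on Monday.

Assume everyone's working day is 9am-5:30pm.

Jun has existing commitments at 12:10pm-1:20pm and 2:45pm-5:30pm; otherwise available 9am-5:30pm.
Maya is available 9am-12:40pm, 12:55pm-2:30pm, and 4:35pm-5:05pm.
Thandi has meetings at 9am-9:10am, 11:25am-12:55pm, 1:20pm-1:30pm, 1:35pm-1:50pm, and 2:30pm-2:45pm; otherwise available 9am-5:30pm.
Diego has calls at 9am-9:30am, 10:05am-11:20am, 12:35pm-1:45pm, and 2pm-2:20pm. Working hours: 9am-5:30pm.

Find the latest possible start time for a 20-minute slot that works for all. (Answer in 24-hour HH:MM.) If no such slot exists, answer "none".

Jun free within 09:00–17:30: 09:00–12:10, 13:20–14:45.
Thandi free within 09:00–17:30: 09:10–11:25, 12:55–13:20, 13:30–13:35, 13:50–14:30, 14:45–17:30.
Diego free within 09:00–17:30: 09:30–10:05, 11:20–12:35, 13:45–14:00, 14:20–17:30.
Jun ∩ Maya: 09:00–12:10, 13:20–14:30.
Jun ∩ Maya ∩ Thandi: 09:10–11:25, 13:30–13:35, 13:50–14:30.
Jun ∩ Maya ∩ Thandi ∩ Diego: 09:30–10:05, 11:20–11:25, 13:50–14:00, 14:20–14:30.
Windows ≥ 20 min: 09:30–10:05.
Latest start in the last window 09:30–10:05 is 10:05 − 20 min = 09:45.

09:45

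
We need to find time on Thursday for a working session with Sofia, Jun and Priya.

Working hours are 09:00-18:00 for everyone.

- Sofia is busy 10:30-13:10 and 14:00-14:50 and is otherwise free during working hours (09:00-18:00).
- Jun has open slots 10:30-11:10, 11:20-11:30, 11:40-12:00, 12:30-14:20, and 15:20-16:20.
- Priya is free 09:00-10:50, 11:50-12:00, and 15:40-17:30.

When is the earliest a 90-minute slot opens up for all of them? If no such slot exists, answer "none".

none

Sofia free within 09:00–18:00: 09:00–10:30, 13:10–14:00, 14:50–18:00.
Sofia ∩ Jun: 13:10–14:00, 15:20–16:20.
Sofia ∩ Jun ∩ Priya: 15:40–16:20.
Windows ≥ 90 min: (none).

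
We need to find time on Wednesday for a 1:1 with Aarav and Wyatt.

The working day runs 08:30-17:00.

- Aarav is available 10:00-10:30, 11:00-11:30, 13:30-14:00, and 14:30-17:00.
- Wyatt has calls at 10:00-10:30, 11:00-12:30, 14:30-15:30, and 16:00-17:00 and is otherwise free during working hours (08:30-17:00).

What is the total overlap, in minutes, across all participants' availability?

Wyatt free within 08:30–17:00: 08:30–10:00, 10:30–11:00, 12:30–14:30, 15:30–16:00.
Aarav ∩ Wyatt: 13:30–14:00, 15:30–16:00.
Total common minutes: 30 + 30 = 60.

60 minutes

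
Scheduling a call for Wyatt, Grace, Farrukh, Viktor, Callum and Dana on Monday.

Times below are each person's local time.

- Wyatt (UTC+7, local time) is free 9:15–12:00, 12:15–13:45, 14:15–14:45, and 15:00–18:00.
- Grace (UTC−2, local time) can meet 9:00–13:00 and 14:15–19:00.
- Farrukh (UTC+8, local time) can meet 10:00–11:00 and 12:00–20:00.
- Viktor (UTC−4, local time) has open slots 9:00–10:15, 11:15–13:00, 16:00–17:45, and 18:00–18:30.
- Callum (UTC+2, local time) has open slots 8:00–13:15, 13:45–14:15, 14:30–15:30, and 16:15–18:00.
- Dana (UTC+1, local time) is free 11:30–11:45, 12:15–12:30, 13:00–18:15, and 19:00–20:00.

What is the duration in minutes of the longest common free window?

Wyatt → UTC: 02:15–05:00, 05:15–06:45, 07:15–07:45, 08:00–11:00.
Grace → UTC: 11:00–15:00, 16:15–21:00.
Farrukh → UTC: 02:00–03:00, 04:00–12:00.
Viktor → UTC: 13:00–14:15, 15:15–17:00, 20:00–21:45, 22:00–22:30.
Callum → UTC: 06:00–11:15, 11:45–12:15, 12:30–13:30, 14:15–16:00.
Dana → UTC: 10:30–10:45, 11:15–11:30, 12:00–17:15, 18:00–19:00.
Wyatt ∩ Grace: (none).
Wyatt ∩ Grace ∩ Farrukh: (none).
Wyatt ∩ Grace ∩ Farrukh ∩ Viktor: (none).
Wyatt ∩ Grace ∩ Farrukh ∩ Viktor ∩ Callum: (none).
Wyatt ∩ Grace ∩ Farrukh ∩ Viktor ∩ Callum ∩ Dana: (none).
No common window.

0 minutes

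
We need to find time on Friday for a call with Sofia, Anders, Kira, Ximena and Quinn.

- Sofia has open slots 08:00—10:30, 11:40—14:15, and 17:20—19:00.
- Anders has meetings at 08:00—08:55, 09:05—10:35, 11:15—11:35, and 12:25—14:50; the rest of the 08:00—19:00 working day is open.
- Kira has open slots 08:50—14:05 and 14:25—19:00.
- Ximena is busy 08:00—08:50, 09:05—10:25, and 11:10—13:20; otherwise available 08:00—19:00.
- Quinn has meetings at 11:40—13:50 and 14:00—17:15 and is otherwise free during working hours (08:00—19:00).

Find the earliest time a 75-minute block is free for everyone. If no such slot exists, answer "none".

17:20

Anders free within 08:00–19:00: 08:55–09:05, 10:35–11:15, 11:35–12:25, 14:50–19:00.
Ximena free within 08:00–19:00: 08:50–09:05, 10:25–11:10, 13:20–19:00.
Quinn free within 08:00–19:00: 08:00–11:40, 13:50–14:00, 17:15–19:00.
Sofia ∩ Anders: 08:55–09:05, 11:40–12:25, 17:20–19:00.
Sofia ∩ Anders ∩ Kira: 08:55–09:05, 11:40–12:25, 17:20–19:00.
Sofia ∩ Anders ∩ Kira ∩ Ximena: 08:55–09:05, 17:20–19:00.
Sofia ∩ Anders ∩ Kira ∩ Ximena ∩ Quinn: 08:55–09:05, 17:20–19:00.
Windows ≥ 75 min: 17:20–19:00.
Earliest such window starts at 17:20.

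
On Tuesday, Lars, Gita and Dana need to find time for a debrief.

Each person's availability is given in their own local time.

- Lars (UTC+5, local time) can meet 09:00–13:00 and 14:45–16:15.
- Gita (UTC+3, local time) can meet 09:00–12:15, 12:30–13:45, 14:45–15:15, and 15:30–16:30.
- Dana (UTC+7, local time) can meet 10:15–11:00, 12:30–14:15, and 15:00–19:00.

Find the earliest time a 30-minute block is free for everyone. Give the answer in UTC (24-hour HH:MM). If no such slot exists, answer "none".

Lars → UTC: 04:00–08:00, 09:45–11:15.
Gita → UTC: 06:00–09:15, 09:30–10:45, 11:45–12:15, 12:30–13:30.
Dana → UTC: 03:15–04:00, 05:30–07:15, 08:00–12:00.
Lars ∩ Gita: 06:00–08:00, 09:45–10:45.
Lars ∩ Gita ∩ Dana: 06:00–07:15, 09:45–10:45.
Windows ≥ 30 min: 06:00–07:15, 09:45–10:45.
Earliest such window starts at 06:00.

06:00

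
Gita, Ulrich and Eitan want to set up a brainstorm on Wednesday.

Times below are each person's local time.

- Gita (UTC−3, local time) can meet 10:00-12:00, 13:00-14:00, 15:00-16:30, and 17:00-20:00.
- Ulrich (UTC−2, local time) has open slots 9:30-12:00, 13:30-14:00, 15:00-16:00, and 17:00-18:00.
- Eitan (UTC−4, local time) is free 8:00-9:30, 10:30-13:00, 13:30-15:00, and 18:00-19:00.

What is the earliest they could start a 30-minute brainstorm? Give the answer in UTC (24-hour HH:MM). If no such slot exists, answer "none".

13:00

Gita → UTC: 13:00–15:00, 16:00–17:00, 18:00–19:30, 20:00–23:00.
Ulrich → UTC: 11:30–14:00, 15:30–16:00, 17:00–18:00, 19:00–20:00.
Eitan → UTC: 12:00–13:30, 14:30–17:00, 17:30–19:00, 22:00–23:00.
Gita ∩ Ulrich: 13:00–14:00, 19:00–19:30.
Gita ∩ Ulrich ∩ Eitan: 13:00–13:30.
Windows ≥ 30 min: 13:00–13:30.
Earliest such window starts at 13:00.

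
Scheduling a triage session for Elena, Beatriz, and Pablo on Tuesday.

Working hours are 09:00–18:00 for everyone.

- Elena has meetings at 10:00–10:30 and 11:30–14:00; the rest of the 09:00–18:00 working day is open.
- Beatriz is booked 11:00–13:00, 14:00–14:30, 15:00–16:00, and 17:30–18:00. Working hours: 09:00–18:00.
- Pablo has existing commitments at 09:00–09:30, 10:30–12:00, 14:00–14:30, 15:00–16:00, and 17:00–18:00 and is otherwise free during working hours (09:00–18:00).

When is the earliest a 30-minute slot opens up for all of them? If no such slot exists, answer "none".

09:30

Elena free within 09:00–18:00: 09:00–10:00, 10:30–11:30, 14:00–18:00.
Beatriz free within 09:00–18:00: 09:00–11:00, 13:00–14:00, 14:30–15:00, 16:00–17:30.
Pablo free within 09:00–18:00: 09:30–10:30, 12:00–14:00, 14:30–15:00, 16:00–17:00.
Elena ∩ Beatriz: 09:00–10:00, 10:30–11:00, 14:30–15:00, 16:00–17:30.
Elena ∩ Beatriz ∩ Pablo: 09:30–10:00, 14:30–15:00, 16:00–17:00.
Windows ≥ 30 min: 09:30–10:00, 14:30–15:00, 16:00–17:00.
Earliest such window starts at 09:30.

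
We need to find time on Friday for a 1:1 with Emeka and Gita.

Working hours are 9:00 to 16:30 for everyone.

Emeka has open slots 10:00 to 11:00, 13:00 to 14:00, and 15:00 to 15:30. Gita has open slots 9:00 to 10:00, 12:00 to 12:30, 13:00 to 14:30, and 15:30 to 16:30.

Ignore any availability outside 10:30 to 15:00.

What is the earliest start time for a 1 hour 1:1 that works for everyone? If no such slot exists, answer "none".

Emeka ∩ Gita: 13:00–14:00.
Restricted to 10:30–15:00: 13:00–14:00.
Windows ≥ 60 min: 13:00–14:00.
Earliest such window starts at 13:00.

13:00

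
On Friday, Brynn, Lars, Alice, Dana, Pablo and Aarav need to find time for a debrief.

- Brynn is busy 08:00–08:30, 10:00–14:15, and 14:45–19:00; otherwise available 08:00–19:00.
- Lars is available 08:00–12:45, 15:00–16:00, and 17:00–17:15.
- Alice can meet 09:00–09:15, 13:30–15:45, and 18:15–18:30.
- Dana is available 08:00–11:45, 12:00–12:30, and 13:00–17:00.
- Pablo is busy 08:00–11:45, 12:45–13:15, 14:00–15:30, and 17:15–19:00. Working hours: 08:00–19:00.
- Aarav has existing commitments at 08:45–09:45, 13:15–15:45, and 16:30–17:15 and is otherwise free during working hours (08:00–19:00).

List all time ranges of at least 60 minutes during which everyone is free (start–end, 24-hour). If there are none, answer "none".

none

Brynn free within 08:00–19:00: 08:30–10:00, 14:15–14:45.
Pablo free within 08:00–19:00: 11:45–12:45, 13:15–14:00, 15:30–17:15.
Aarav free within 08:00–19:00: 08:00–08:45, 09:45–13:15, 15:45–16:30, 17:15–19:00.
Brynn ∩ Lars: 08:30–10:00.
Brynn ∩ Lars ∩ Alice: 09:00–09:15.
Brynn ∩ Lars ∩ Alice ∩ Dana: 09:00–09:15.
Brynn ∩ Lars ∩ Alice ∩ Dana ∩ Pablo: (none).
Brynn ∩ Lars ∩ Alice ∩ Dana ∩ Pablo ∩ Aarav: (none).
Windows ≥ 60 min: (none).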